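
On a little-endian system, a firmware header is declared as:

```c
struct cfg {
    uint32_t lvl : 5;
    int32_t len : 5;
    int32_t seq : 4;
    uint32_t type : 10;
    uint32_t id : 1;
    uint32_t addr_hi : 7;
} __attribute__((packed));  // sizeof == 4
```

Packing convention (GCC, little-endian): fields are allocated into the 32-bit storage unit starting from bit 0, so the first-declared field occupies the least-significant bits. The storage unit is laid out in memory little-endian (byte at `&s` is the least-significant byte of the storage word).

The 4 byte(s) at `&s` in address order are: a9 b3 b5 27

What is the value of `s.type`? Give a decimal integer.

726

[0]=0xa9 [1]=0xb3 [2]=0xb5 [3]=0x27 (little-endian) → word 0x27b5b3a9
lvl:5 @ bit 0 → (0x27b5b3a9>>0)&0x1f = 0x9
len:5 @ bit 5 → (0x27b5b3a9>>5)&0x1f = 0x1d
seq:4 @ bit 10 → (0x27b5b3a9>>10)&0xf = 0xc
type:10 @ bit 14 → (0x27b5b3a9>>14)&0x3ff = 0x2d6  ←
id:1 @ bit 24 → (0x27b5b3a9>>24)&0x1 = 0x1
addr_hi:7 @ bit 25 → (0x27b5b3a9>>25)&0x7f = 0x13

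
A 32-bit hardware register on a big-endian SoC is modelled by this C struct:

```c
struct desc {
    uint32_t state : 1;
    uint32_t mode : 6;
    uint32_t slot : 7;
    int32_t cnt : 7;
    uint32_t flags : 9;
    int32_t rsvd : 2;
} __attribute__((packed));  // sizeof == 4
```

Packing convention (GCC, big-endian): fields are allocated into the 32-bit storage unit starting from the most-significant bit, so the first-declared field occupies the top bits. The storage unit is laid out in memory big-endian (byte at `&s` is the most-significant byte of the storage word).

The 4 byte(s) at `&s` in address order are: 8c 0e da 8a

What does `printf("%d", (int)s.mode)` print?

6

[0]=0x8c [1]=0x0e [2]=0xda [3]=0x8a (big-endian) → word 0x8c0eda8a
state:1 @ bit 31 → (0x8c0eda8a>>31)&0x1 = 0x1
mode:6 @ bit 25 → (0x8c0eda8a>>25)&0x3f = 0x6  ←
slot:7 @ bit 18 → (0x8c0eda8a>>18)&0x7f = 0x3
cnt:7 @ bit 11 → (0x8c0eda8a>>11)&0x7f = 0x5b
flags:9 @ bit 2 → (0x8c0eda8a>>2)&0x1ff = 0xa2
rsvd:2 @ bit 0 → (0x8c0eda8a>>0)&0x3 = 0x2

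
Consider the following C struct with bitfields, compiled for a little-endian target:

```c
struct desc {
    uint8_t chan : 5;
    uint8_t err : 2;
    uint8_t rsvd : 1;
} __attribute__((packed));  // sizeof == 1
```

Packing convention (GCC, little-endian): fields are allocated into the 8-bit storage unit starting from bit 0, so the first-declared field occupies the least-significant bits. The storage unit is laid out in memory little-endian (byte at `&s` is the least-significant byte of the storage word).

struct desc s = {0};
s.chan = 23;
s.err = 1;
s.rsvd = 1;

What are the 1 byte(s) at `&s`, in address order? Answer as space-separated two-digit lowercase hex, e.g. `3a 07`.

chan:5 = 23 → 0x17 << 0 → word 0x17
err:2 = 1 → 0x1 << 5 → word 0x37
rsvd:1 = 1 → 0x1 << 7 → word 0xb7
word = 0xb7 → little-endian bytes:
  [0]=0xb7

b7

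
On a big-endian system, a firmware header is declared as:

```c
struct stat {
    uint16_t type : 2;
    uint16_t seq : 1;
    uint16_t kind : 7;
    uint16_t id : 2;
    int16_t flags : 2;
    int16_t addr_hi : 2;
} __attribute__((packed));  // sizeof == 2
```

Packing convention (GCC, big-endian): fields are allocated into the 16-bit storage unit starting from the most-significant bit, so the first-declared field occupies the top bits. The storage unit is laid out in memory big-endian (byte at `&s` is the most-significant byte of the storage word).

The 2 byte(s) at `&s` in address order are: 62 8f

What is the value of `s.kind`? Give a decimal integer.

[0]=0x62 [1]=0x8f (big-endian) → word 0x628f
type [14+:2] = (word>>14) & 0x3 = 1
seq [13+:1] = (word>>13) & 0x1 = 1
kind [6+:7] = (word>>6) & 0x7f = 10  ←
id [4+:2] = (word>>4) & 0x3 = 0
flags [2+:2] = (word>>2) & 0x3 = 3
addr_hi [0+:2] = (word>>0) & 0x3 = 3

10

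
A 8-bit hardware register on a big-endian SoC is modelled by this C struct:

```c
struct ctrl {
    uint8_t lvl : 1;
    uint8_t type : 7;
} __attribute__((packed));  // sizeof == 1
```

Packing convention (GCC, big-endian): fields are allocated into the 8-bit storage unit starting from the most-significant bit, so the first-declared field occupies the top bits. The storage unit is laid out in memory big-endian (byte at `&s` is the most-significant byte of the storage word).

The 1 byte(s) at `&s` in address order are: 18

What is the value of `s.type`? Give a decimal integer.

24

[0]=0x18 (big-endian) → word 0x18
lvl:1 @ bit 7 → (0x18>>7)&0x1 = 0x0
type:7 @ bit 0 → (0x18>>0)&0x7f = 0x18  ←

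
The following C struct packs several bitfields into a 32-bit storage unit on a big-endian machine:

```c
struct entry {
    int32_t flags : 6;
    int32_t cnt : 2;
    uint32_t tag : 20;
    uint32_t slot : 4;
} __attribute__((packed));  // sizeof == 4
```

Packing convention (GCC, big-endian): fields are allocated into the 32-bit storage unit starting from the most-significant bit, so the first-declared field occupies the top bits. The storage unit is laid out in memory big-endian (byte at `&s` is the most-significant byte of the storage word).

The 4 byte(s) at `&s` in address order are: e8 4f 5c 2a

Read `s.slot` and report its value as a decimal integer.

[0]=0xe8 [1]=0x4f [2]=0x5c [3]=0x2a (big-endian) → word 0xe84f5c2a
flags [26+:6] = (word>>26) & 0x3f = 58
cnt [24+:2] = (word>>24) & 0x3 = 0
tag [4+:20] = (word>>4) & 0xfffff = 325058
slot [0+:4] = (word>>0) & 0xf = 10  ←

10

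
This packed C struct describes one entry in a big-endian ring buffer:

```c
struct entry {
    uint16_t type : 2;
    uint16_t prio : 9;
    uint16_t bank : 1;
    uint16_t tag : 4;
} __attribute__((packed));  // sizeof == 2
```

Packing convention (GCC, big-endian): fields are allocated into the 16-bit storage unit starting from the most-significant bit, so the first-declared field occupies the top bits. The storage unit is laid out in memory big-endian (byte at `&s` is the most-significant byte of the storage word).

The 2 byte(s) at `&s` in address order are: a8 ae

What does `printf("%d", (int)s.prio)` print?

[0]=0xa8 [1]=0xae (big-endian) → word 0xa8ae
type:2 @ bit 14 → (0xa8ae>>14)&0x3 = 0x2
prio:9 @ bit 5 → (0xa8ae>>5)&0x1ff = 0x145  ←
bank:1 @ bit 4 → (0xa8ae>>4)&0x1 = 0x0
tag:4 @ bit 0 → (0xa8ae>>0)&0xf = 0xe

325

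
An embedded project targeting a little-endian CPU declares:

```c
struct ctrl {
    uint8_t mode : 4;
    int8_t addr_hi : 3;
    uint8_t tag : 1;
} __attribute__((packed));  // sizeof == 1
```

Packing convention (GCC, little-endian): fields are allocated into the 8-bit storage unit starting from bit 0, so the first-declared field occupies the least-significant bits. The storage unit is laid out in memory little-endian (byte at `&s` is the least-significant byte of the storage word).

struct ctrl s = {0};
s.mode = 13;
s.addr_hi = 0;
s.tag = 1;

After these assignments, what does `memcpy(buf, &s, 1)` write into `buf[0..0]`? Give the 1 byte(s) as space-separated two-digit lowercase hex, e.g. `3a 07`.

[0+:4] mode=13 & 0xf = 0xd; word=0x0d
[4+:3] addr_hi=0 & 0x7 = 0x0; word=0x0d
[7+:1] tag=1 & 0x1 = 0x1; word=0x8d
word = 0x8d → little-endian bytes:
  [0]=0x8d

8d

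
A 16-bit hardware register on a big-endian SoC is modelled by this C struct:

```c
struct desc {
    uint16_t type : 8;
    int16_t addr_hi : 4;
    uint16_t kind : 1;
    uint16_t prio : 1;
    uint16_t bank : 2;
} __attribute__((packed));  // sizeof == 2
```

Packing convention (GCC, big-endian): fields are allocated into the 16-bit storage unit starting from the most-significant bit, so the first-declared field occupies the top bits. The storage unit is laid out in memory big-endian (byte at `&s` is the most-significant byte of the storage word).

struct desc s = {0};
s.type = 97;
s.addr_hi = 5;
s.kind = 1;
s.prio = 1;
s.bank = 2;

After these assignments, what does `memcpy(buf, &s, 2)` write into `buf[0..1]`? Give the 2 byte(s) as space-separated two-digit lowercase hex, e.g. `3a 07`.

61 5e

[8+:8] type=97 & 0xff = 0x61; word=0x6100
[4+:4] addr_hi=5 & 0xf = 0x5; word=0x6150
[3+:1] kind=1 & 0x1 = 0x1; word=0x6158
[2+:1] prio=1 & 0x1 = 0x1; word=0x615c
[0+:2] bank=2 & 0x3 = 0x2; word=0x615e
word = 0x615e → big-endian bytes:
  [0]=0x61  [1]=0x5e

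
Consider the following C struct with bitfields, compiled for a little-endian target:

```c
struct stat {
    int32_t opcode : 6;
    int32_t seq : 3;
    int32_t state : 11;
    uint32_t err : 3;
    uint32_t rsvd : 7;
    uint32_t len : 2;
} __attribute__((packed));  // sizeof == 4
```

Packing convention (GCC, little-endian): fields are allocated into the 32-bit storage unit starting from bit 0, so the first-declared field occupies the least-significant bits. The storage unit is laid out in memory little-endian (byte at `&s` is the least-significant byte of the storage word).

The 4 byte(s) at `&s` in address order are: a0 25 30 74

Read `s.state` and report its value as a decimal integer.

[0]=0xa0 [1]=0x25 [2]=0x30 [3]=0x74 (little-endian) → word 0x743025a0
opcode [0+:6] = (word>>0) & 0x3f = 32
seq [6+:3] = (word>>6) & 0x7 = 6
state [9+:11] = (word>>9) & 0x7ff = 18  ←
err [20+:3] = (word>>20) & 0x7 = 3
rsvd [23+:7] = (word>>23) & 0x7f = 104
len [30+:2] = (word>>30) & 0x3 = 1
state signed 11b, MSB=0: value = 18

18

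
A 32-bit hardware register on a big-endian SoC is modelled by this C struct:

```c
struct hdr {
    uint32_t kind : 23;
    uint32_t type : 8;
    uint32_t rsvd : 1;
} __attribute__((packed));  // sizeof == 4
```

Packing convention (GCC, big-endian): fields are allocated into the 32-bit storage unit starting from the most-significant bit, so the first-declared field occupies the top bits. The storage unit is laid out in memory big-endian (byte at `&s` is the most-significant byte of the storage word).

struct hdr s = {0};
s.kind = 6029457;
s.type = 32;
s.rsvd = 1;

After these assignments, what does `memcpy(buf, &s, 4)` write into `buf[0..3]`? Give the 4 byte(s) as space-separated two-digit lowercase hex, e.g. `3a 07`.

kind:23 = 6029457 → 0x5c0091 << 9 → word 0xb8012200
type:8 = 32 → 0x20 << 1 → word 0xb8012240
rsvd:1 = 1 → 0x1 << 0 → word 0xb8012241
word = 0xb8012241 → big-endian bytes:
  [0]=0xb8  [1]=0x01  [2]=0x22  [3]=0x41

b8 01 22 41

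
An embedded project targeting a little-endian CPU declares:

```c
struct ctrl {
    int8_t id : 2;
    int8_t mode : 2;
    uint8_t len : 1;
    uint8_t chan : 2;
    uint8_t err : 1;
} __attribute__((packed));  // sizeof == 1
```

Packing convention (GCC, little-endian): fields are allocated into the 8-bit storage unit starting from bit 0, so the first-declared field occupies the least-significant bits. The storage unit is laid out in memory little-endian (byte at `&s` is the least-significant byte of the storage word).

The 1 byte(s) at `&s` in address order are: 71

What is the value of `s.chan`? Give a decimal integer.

3

[0]=0x71 (little-endian) → word 0x71
id:2 @ bit 0 → (0x71>>0)&0x3 = 0x1
mode:2 @ bit 2 → (0x71>>2)&0x3 = 0x0
len:1 @ bit 4 → (0x71>>4)&0x1 = 0x1
chan:2 @ bit 5 → (0x71>>5)&0x3 = 0x3  ←
err:1 @ bit 7 → (0x71>>7)&0x1 = 0x0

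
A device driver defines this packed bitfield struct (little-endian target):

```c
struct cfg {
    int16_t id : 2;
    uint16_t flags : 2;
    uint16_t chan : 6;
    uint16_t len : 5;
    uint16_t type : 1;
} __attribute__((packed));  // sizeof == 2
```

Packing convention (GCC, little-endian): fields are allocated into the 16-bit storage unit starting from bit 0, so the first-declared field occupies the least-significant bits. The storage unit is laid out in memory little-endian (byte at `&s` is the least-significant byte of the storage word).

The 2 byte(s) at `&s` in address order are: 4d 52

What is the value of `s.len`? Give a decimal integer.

20

[0]=0x4d [1]=0x52 (little-endian) → word 0x524d
id [0+:2] = (word>>0) & 0x3 = 1
flags [2+:2] = (word>>2) & 0x3 = 3
chan [4+:6] = (word>>4) & 0x3f = 36
len [10+:5] = (word>>10) & 0x1f = 20  ←
type [15+:1] = (word>>15) & 0x1 = 0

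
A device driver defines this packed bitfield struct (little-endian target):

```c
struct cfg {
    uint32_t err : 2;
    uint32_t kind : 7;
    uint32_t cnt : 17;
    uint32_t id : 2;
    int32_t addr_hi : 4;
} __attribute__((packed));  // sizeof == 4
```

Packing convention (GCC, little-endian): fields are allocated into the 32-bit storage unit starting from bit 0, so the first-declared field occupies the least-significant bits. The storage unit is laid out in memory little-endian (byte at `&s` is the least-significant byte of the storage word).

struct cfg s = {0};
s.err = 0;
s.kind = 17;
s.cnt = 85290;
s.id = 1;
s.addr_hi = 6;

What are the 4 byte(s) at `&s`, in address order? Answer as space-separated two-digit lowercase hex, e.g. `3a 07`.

[0+:2] err=0 & 0x3 = 0x0; word=0x00000000
[2+:7] kind=17 & 0x7f = 0x11; word=0x00000044
[9+:17] cnt=85290 & 0x1ffff = 0x14d2a; word=0x029a5444
[26+:2] id=1 & 0x3 = 0x1; word=0x069a5444
[28+:4] addr_hi=6 & 0xf = 0x6; word=0x669a5444
word = 0x669a5444 → little-endian bytes:
  [0]=0x44  [1]=0x54  [2]=0x9a  [3]=0x66

44 54 9a 66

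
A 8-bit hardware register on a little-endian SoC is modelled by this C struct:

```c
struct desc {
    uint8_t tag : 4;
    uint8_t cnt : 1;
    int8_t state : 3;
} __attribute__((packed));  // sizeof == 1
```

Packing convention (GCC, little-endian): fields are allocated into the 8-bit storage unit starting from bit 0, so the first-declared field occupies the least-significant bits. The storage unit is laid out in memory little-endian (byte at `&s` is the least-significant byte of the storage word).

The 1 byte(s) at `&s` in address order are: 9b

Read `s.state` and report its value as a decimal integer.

-4

[0]=0x9b (little-endian) → word 0x9b
tag:4 @ bit 0 → (0x9b>>0)&0xf = 0xb
cnt:1 @ bit 4 → (0x9b>>4)&0x1 = 0x1
state:3 @ bit 5 → (0x9b>>5)&0x7 = 0x4  ←
state signed 3b, MSB=1: 4 - 8 = -4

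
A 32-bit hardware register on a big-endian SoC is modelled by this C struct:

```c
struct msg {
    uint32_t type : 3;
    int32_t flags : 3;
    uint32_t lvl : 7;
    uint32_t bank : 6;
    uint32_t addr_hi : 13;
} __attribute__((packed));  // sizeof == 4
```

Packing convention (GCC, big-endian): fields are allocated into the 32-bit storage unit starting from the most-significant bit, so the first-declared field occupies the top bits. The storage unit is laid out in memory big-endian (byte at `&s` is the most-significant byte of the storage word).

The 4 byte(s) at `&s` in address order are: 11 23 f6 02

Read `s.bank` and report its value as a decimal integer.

31

[0]=0x11 [1]=0x23 [2]=0xf6 [3]=0x02 (big-endian) → word 0x1123f602
type [29+:3] = (word>>29) & 0x7 = 0
flags [26+:3] = (word>>26) & 0x7 = 4
lvl [19+:7] = (word>>19) & 0x7f = 36
bank [13+:6] = (word>>13) & 0x3f = 31  ←
addr_hi [0+:13] = (word>>0) & 0x1fff = 5634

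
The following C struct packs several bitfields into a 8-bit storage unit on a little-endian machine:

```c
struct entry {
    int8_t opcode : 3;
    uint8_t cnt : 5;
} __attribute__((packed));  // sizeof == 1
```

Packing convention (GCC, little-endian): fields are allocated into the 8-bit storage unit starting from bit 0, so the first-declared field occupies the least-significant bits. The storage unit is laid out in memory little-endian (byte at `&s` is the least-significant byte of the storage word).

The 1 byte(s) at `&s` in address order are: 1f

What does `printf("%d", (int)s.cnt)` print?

3

[0]=0x1f (little-endian) → word 0x1f
opcode:3 @ bit 0 → (0x1f>>0)&0x7 = 0x7
cnt:5 @ bit 3 → (0x1f>>3)&0x1f = 0x3  ←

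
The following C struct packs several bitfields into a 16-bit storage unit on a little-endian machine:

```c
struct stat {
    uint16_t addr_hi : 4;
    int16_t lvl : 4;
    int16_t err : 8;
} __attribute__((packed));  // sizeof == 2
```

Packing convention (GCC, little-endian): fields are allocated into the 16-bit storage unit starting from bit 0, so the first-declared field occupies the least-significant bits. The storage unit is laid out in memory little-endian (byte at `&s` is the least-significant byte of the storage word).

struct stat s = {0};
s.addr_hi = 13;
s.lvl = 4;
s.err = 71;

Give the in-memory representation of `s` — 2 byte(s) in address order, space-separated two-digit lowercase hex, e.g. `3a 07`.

4d 47

addr_hi:4 = 13 → 0xd << 0 → word 0x000d
lvl:4 = 4 → 0x4 << 4 → word 0x004d
err:8 = 71 → 0x47 << 8 → word 0x474d
word = 0x474d → little-endian bytes:
  [0]=0x4d  [1]=0x47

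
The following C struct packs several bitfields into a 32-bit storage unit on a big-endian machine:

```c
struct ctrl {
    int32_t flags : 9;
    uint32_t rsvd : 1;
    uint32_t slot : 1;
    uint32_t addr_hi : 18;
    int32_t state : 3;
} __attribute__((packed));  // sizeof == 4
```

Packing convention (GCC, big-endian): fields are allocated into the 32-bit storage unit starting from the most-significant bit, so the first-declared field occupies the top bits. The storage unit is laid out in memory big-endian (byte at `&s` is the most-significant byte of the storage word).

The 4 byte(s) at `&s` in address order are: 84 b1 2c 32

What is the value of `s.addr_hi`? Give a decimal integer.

[0]=0x84 [1]=0xb1 [2]=0x2c [3]=0x32 (big-endian) → word 0x84b12c32
flags:9 @ bit 23 → (0x84b12c32>>23)&0x1ff = 0x109
rsvd:1 @ bit 22 → (0x84b12c32>>22)&0x1 = 0x0
slot:1 @ bit 21 → (0x84b12c32>>21)&0x1 = 0x1
addr_hi:18 @ bit 3 → (0x84b12c32>>3)&0x3ffff = 0x22586  ←
state:3 @ bit 0 → (0x84b12c32>>0)&0x7 = 0x2

140678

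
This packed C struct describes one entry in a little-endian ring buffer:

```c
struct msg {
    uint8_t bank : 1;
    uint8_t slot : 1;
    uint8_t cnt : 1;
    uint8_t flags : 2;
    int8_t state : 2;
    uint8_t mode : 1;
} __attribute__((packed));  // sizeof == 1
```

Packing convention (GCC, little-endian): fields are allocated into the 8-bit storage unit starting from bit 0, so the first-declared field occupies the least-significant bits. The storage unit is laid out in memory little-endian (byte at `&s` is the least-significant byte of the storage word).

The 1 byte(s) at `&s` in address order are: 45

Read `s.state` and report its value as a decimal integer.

[0]=0x45 (little-endian) → word 0x45
bank:1 @ bit 0 → (0x45>>0)&0x1 = 0x1
slot:1 @ bit 1 → (0x45>>1)&0x1 = 0x0
cnt:1 @ bit 2 → (0x45>>2)&0x1 = 0x1
flags:2 @ bit 3 → (0x45>>3)&0x3 = 0x0
state:2 @ bit 5 → (0x45>>5)&0x3 = 0x2  ←
mode:1 @ bit 7 → (0x45>>7)&0x1 = 0x0
state signed 2b, MSB=1: 2 - 4 = -2

-2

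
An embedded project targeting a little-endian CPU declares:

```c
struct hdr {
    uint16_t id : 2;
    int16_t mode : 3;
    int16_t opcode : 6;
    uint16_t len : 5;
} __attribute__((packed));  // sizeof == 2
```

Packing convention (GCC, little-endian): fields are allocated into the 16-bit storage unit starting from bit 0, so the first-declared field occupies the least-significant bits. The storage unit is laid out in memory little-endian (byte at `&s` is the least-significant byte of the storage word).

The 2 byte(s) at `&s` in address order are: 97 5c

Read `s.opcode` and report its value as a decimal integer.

[0]=0x97 [1]=0x5c (little-endian) → word 0x5c97
id [0+:2] = (word>>0) & 0x3 = 3
mode [2+:3] = (word>>2) & 0x7 = 5
opcode [5+:6] = (word>>5) & 0x3f = 36  ←
len [11+:5] = (word>>11) & 0x1f = 11
opcode signed 6b, MSB=1: 36 - 64 = -28

-28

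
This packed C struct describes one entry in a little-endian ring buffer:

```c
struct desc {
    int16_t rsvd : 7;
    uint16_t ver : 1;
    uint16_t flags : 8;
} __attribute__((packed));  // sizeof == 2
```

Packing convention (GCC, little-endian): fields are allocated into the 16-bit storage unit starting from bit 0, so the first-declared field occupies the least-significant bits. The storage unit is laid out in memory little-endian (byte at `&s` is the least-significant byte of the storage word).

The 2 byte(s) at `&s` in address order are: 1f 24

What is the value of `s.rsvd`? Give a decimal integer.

31

[0]=0x1f [1]=0x24 (little-endian) → word 0x241f
rsvd:7 @ bit 0 → (0x241f>>0)&0x7f = 0x1f  ←
ver:1 @ bit 7 → (0x241f>>7)&0x1 = 0x0
flags:8 @ bit 8 → (0x241f>>8)&0xff = 0x24
rsvd signed 7b, MSB=0: value = 31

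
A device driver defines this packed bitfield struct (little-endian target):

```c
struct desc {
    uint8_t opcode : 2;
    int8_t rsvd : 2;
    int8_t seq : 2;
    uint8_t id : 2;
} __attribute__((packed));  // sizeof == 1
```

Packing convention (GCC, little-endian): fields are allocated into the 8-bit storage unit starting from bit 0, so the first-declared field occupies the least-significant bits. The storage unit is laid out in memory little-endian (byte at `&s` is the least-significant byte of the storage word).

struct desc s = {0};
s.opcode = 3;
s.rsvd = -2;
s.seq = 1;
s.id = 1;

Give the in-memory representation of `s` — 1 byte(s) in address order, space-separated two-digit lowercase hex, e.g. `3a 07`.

opcode (2b) val=3 bits=0x3 at bit 0: 0x03
rsvd (2b) val=-2 bits=0x2 at bit 2: 0x0b
seq (2b) val=1 bits=0x1 at bit 4: 0x1b
id (2b) val=1 bits=0x1 at bit 6: 0x5b
word = 0x5b → little-endian bytes:
  [0]=0x5b

5b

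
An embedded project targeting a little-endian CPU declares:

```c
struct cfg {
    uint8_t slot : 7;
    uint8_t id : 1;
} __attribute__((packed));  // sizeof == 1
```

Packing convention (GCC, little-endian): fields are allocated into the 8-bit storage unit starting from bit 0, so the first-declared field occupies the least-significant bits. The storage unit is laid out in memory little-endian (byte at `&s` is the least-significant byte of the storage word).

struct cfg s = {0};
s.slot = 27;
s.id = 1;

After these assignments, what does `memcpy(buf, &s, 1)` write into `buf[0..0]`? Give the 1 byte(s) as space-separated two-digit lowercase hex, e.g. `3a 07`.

slot (7b) val=27 bits=0x1b at bit 0: 0x1b
id (1b) val=1 bits=0x1 at bit 7: 0x9b
word = 0x9b → little-endian bytes:
  [0]=0x9b

9b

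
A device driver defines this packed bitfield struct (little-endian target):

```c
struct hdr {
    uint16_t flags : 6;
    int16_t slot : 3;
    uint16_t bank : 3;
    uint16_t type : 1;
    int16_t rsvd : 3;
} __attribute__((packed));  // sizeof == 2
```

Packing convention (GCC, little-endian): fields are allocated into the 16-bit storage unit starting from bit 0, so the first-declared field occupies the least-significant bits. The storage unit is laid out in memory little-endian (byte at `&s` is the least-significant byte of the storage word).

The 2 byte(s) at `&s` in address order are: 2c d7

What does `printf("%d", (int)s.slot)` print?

[0]=0x2c [1]=0xd7 (little-endian) → word 0xd72c
flags [0+:6] = (word>>0) & 0x3f = 44
slot [6+:3] = (word>>6) & 0x7 = 4  ←
bank [9+:3] = (word>>9) & 0x7 = 3
type [12+:1] = (word>>12) & 0x1 = 1
rsvd [13+:3] = (word>>13) & 0x7 = 6
slot signed 3b, MSB=1: 4 - 8 = -4

-4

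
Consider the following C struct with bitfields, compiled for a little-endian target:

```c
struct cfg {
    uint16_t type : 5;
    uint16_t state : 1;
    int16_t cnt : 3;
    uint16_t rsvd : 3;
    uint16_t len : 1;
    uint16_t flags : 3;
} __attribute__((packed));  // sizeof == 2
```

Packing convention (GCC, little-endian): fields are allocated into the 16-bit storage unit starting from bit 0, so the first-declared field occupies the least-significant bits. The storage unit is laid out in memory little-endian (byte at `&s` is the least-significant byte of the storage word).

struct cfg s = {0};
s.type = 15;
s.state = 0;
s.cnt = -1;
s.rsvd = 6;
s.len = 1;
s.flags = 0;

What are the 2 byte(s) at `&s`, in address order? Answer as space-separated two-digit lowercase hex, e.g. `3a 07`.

cf 1d

type (5b) val=15 bits=0xf at bit 0: 0x000f
state (1b) val=0 bits=0x0 at bit 5: 0x000f
cnt (3b) val=-1 bits=0x7 at bit 6: 0x01cf
rsvd (3b) val=6 bits=0x6 at bit 9: 0x0dcf
len (1b) val=1 bits=0x1 at bit 12: 0x1dcf
flags (3b) val=0 bits=0x0 at bit 13: 0x1dcf
word = 0x1dcf → little-endian bytes:
  [0]=0xcf  [1]=0x1d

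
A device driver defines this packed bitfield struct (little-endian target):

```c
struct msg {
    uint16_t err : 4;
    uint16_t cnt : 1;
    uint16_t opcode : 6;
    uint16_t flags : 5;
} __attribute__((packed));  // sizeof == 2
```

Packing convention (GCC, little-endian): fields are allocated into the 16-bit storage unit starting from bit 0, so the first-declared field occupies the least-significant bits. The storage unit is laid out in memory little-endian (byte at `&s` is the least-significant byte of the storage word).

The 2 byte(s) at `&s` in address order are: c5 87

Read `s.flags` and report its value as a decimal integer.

[0]=0xc5 [1]=0x87 (little-endian) → word 0x87c5
err:4 @ bit 0 → (0x87c5>>0)&0xf = 0x5
cnt:1 @ bit 4 → (0x87c5>>4)&0x1 = 0x0
opcode:6 @ bit 5 → (0x87c5>>5)&0x3f = 0x3e
flags:5 @ bit 11 → (0x87c5>>11)&0x1f = 0x10  ←

16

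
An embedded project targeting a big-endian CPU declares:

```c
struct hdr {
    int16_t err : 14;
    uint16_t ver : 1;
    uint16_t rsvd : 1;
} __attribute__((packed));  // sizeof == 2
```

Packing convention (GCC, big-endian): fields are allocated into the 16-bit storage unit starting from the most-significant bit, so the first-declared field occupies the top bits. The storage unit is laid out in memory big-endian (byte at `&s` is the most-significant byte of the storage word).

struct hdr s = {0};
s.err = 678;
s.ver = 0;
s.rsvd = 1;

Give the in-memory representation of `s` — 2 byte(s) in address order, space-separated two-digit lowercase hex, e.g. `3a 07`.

err:14 = 678 → 0x2a6 << 2 → word 0x0a98
ver:1 = 0 → 0x0 << 1 → word 0x0a98
rsvd:1 = 1 → 0x1 << 0 → word 0x0a99
word = 0x0a99 → big-endian bytes:
  [0]=0x0a  [1]=0x99

0a 99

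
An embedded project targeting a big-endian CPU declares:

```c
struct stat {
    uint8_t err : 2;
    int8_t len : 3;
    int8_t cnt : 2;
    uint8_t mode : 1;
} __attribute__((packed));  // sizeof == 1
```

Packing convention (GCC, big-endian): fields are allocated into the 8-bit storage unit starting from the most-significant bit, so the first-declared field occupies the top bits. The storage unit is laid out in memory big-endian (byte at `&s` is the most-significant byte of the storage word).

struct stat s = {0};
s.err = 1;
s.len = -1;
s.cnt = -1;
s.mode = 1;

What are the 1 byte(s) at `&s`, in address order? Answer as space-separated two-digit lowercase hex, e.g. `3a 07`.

7f

[6+:2] err=1 & 0x3 = 0x1; word=0x40
[3+:3] len=-1 & 0x7 = 0x7; word=0x78
[1+:2] cnt=-1 & 0x3 = 0x3; word=0x7e
[0+:1] mode=1 & 0x1 = 0x1; word=0x7f
word = 0x7f → big-endian bytes:
  [0]=0x7f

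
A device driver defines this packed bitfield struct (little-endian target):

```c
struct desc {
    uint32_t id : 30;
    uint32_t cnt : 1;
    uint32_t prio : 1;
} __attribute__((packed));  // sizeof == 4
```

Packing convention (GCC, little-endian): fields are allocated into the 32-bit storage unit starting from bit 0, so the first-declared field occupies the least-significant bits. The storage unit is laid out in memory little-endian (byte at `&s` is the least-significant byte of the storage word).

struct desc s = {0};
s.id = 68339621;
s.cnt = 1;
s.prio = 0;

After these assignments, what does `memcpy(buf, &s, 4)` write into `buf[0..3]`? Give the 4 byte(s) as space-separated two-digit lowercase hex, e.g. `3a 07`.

id:30 = 68339621 → 0x412c7a5 << 0 → word 0x0412c7a5
cnt:1 = 1 → 0x1 << 30 → word 0x4412c7a5
prio:1 = 0 → 0x0 << 31 → word 0x4412c7a5
word = 0x4412c7a5 → little-endian bytes:
  [0]=0xa5  [1]=0xc7  [2]=0x12  [3]=0x44

a5 c7 12 44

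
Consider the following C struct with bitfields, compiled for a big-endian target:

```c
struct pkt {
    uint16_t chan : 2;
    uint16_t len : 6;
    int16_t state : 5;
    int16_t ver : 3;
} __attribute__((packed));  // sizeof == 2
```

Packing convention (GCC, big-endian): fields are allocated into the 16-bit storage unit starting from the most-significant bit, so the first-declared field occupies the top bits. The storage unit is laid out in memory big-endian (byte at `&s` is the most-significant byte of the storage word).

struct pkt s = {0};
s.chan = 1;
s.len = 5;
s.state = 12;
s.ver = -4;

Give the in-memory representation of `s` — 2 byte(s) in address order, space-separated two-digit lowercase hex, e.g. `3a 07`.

[14+:2] chan=1 & 0x3 = 0x1; word=0x4000
[8+:6] len=5 & 0x3f = 0x5; word=0x4500
[3+:5] state=12 & 0x1f = 0xc; word=0x4560
[0+:3] ver=-4 & 0x7 = 0x4; word=0x4564
word = 0x4564 → big-endian bytes:
  [0]=0x45  [1]=0x64

45 64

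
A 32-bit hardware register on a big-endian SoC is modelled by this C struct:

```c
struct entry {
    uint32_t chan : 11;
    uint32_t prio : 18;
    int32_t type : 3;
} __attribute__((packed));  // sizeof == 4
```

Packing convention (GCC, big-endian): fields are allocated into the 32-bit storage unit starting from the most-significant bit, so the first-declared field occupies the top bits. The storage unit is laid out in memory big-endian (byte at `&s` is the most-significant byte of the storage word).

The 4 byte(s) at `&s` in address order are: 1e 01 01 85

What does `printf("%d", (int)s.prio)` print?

8240

[0]=0x1e [1]=0x01 [2]=0x01 [3]=0x85 (big-endian) → word 0x1e010185
chan:11 @ bit 21 → (0x1e010185>>21)&0x7ff = 0xf0
prio:18 @ bit 3 → (0x1e010185>>3)&0x3ffff = 0x2030  ←
type:3 @ bit 0 → (0x1e010185>>0)&0x7 = 0x5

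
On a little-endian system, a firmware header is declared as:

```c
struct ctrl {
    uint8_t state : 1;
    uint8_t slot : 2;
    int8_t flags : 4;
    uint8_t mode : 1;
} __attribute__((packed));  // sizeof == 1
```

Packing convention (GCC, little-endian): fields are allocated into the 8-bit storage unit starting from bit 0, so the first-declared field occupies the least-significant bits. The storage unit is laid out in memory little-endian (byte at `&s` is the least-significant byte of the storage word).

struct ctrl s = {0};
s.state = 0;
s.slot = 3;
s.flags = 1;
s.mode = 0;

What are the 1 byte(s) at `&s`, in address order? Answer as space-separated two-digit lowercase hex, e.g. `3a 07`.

[0+:1] state=0 & 0x1 = 0x0; word=0x00
[1+:2] slot=3 & 0x3 = 0x3; word=0x06
[3+:4] flags=1 & 0xf = 0x1; word=0x0e
[7+:1] mode=0 & 0x1 = 0x0; word=0x0e
word = 0x0e → little-endian bytes:
  [0]=0x0e

0e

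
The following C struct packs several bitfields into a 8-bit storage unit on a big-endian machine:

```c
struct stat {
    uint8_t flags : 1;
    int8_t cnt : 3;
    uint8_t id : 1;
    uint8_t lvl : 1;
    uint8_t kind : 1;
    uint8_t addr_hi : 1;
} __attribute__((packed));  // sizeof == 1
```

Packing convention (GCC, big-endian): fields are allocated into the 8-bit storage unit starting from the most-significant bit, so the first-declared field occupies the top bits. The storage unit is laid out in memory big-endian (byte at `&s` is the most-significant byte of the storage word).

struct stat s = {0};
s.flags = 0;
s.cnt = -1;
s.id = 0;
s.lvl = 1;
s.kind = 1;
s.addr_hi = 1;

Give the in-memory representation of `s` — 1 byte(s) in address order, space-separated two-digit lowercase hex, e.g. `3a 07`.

77

flags (1b) val=0 bits=0x0 at bit 7: 0x00
cnt (3b) val=-1 bits=0x7 at bit 4: 0x70
id (1b) val=0 bits=0x0 at bit 3: 0x70
lvl (1b) val=1 bits=0x1 at bit 2: 0x74
kind (1b) val=1 bits=0x1 at bit 1: 0x76
addr_hi (1b) val=1 bits=0x1 at bit 0: 0x77
word = 0x77 → big-endian bytes:
  [0]=0x77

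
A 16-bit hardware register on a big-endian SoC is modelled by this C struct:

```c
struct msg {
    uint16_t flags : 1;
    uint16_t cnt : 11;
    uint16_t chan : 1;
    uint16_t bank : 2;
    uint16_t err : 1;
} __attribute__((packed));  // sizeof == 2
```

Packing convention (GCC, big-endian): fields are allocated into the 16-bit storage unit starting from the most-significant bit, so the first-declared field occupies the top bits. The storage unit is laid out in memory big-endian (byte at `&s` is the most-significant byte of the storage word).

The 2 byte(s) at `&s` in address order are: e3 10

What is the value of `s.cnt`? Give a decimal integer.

[0]=0xe3 [1]=0x10 (big-endian) → word 0xe310
flags:1 @ bit 15 → (0xe310>>15)&0x1 = 0x1
cnt:11 @ bit 4 → (0xe310>>4)&0x7ff = 0x631  ←
chan:1 @ bit 3 → (0xe310>>3)&0x1 = 0x0
bank:2 @ bit 1 → (0xe310>>1)&0x3 = 0x0
err:1 @ bit 0 → (0xe310>>0)&0x1 = 0x0

1585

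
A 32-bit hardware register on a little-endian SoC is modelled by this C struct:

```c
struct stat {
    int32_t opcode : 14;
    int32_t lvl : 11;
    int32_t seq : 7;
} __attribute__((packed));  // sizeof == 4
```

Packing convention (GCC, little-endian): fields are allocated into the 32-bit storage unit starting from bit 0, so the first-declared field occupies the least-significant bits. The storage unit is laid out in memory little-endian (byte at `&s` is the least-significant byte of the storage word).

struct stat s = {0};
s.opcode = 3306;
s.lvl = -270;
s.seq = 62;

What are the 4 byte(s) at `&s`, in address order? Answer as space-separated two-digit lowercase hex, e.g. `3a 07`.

opcode:14 = 3306 → 0xcea << 0 → word 0x00000cea
lvl:11 = -270 → 0x6f2 << 14 → word 0x01bc8cea
seq:7 = 62 → 0x3e << 25 → word 0x7dbc8cea
word = 0x7dbc8cea → little-endian bytes:
  [0]=0xea  [1]=0x8c  [2]=0xbc  [3]=0x7d

ea 8c bc 7d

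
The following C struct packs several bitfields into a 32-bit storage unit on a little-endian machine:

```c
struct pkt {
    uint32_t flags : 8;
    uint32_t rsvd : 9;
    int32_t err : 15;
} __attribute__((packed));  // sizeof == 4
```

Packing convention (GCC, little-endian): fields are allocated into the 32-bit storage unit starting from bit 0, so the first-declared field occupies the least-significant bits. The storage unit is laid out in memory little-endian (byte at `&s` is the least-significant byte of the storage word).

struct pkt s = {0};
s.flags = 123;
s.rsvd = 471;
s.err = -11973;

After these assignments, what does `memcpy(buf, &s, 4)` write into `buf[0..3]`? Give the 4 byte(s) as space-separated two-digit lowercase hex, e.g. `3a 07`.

7b d7 77 a2

flags (8b) val=123 bits=0x7b at bit 0: 0x0000007b
rsvd (9b) val=471 bits=0x1d7 at bit 8: 0x0001d77b
err (15b) val=-11973 bits=0x513b at bit 17: 0xa277d77b
word = 0xa277d77b → little-endian bytes:
  [0]=0x7b  [1]=0xd7  [2]=0x77  [3]=0xa2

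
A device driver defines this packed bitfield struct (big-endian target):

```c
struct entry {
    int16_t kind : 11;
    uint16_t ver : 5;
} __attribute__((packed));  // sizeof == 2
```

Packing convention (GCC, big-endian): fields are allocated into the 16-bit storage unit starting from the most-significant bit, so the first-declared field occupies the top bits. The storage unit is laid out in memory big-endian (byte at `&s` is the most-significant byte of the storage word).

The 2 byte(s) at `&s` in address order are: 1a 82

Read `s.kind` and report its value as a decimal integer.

212

[0]=0x1a [1]=0x82 (big-endian) → word 0x1a82
kind [5+:11] = (word>>5) & 0x7ff = 212  ←
ver [0+:5] = (word>>0) & 0x1f = 2
kind signed 11b, MSB=0: value = 212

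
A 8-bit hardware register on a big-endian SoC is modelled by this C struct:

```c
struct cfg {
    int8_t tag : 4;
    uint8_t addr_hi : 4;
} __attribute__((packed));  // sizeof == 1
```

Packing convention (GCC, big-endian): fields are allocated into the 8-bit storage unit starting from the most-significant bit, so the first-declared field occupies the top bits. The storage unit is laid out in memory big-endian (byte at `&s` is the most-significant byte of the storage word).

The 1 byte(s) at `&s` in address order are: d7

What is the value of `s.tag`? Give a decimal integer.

[0]=0xd7 (big-endian) → word 0xd7
tag:4 @ bit 4 → (0xd7>>4)&0xf = 0xd  ←
addr_hi:4 @ bit 0 → (0xd7>>0)&0xf = 0x7
tag signed 4b, MSB=1: 13 - 16 = -3

-3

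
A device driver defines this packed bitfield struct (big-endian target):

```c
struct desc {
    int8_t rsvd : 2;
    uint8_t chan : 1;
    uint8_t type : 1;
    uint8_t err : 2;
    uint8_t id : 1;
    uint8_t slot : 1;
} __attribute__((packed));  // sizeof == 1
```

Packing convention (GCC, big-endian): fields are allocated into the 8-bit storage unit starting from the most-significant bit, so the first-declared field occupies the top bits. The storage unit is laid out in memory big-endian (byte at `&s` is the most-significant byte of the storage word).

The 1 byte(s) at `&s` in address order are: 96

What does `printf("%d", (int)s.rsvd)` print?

[0]=0x96 (big-endian) → word 0x96
rsvd:2 @ bit 6 → (0x96>>6)&0x3 = 0x2  ←
chan:1 @ bit 5 → (0x96>>5)&0x1 = 0x0
type:1 @ bit 4 → (0x96>>4)&0x1 = 0x1
err:2 @ bit 2 → (0x96>>2)&0x3 = 0x1
id:1 @ bit 1 → (0x96>>1)&0x1 = 0x1
slot:1 @ bit 0 → (0x96>>0)&0x1 = 0x0
rsvd signed 2b, MSB=1: 2 - 4 = -2

-2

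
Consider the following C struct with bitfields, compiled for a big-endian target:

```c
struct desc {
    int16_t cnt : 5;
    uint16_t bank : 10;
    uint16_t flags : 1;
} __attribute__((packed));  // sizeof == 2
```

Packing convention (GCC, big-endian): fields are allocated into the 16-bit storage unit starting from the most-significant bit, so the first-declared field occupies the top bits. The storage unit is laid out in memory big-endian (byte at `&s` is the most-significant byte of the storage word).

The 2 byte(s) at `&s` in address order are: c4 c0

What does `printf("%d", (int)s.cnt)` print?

-8

[0]=0xc4 [1]=0xc0 (big-endian) → word 0xc4c0
cnt [11+:5] = (word>>11) & 0x1f = 24  ←
bank [1+:10] = (word>>1) & 0x3ff = 608
flags [0+:1] = (word>>0) & 0x1 = 0
cnt signed 5b, MSB=1: 24 - 32 = -8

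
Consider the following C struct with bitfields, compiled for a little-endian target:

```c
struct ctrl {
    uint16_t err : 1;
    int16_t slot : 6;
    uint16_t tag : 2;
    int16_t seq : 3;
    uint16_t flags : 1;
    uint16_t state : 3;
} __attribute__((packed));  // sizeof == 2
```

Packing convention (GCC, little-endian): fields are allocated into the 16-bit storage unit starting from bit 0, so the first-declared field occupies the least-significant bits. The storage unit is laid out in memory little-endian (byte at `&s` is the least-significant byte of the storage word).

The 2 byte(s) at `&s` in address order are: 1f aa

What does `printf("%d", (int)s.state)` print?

5

[0]=0x1f [1]=0xaa (little-endian) → word 0xaa1f
err [0+:1] = (word>>0) & 0x1 = 1
slot [1+:6] = (word>>1) & 0x3f = 15
tag [7+:2] = (word>>7) & 0x3 = 0
seq [9+:3] = (word>>9) & 0x7 = 5
flags [12+:1] = (word>>12) & 0x1 = 0
state [13+:3] = (word>>13) & 0x7 = 5  ←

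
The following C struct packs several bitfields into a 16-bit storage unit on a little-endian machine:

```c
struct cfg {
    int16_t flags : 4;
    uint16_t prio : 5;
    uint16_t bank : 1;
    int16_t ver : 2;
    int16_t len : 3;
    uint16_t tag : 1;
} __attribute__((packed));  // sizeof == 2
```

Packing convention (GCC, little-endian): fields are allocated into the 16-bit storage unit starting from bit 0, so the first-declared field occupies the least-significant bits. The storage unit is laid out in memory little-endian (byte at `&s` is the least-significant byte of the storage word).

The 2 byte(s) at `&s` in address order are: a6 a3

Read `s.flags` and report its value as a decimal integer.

[0]=0xa6 [1]=0xa3 (little-endian) → word 0xa3a6
flags [0+:4] = (word>>0) & 0xf = 6  ←
prio [4+:5] = (word>>4) & 0x1f = 26
bank [9+:1] = (word>>9) & 0x1 = 1
ver [10+:2] = (word>>10) & 0x3 = 0
len [12+:3] = (word>>12) & 0x7 = 2
tag [15+:1] = (word>>15) & 0x1 = 1
flags signed 4b, MSB=0: value = 6

6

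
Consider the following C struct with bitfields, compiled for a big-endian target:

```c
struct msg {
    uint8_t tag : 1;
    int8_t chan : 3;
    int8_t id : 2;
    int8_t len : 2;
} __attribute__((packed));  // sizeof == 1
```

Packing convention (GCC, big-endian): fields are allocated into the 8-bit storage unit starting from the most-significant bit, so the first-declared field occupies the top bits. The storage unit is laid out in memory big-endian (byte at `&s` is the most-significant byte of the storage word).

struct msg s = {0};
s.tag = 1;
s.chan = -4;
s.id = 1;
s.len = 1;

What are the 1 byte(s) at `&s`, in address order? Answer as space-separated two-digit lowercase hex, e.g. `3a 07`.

c5

tag (1b) val=1 bits=0x1 at bit 7: 0x80
chan (3b) val=-4 bits=0x4 at bit 4: 0xc0
id (2b) val=1 bits=0x1 at bit 2: 0xc4
len (2b) val=1 bits=0x1 at bit 0: 0xc5
word = 0xc5 → big-endian bytes:
  [0]=0xc5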